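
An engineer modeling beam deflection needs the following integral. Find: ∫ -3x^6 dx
Using power rule: ∫ -3x^6 dx = -3/7 x^7+C = (-3/7)x^7+C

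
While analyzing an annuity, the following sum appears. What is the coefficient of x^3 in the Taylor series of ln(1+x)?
ln(1+x) = Σ (-1)^(n+1) x^n/n
Coefficient of x^3 = (-1)^4/3 = 1/3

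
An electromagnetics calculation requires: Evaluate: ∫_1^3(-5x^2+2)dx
Step 1: Find antiderivative F(x) = (-5/3)x^3+2x
Step 2: F(3) - F(1) = -39 - (1/3) = -118/3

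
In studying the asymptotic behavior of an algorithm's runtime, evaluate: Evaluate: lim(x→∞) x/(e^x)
Apply L'Hôpital 1 times (∞/∞ each time):
Eventually get 1!/(e^x) → 0

Answer: 0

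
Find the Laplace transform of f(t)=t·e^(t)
L{t·e^(at)}=1/(s-a)²
L{t·e^(t)}=1/(s-1)²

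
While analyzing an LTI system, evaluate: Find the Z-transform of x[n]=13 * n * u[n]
Z{n * u[n]}=z/(z-1)^2
By linearity: Z{13 * n * u[n]}=13z/(z-1)^2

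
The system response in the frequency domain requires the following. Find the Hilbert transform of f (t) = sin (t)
The Hilbert transform shifts each frequency component by -pi/2.
H{sin(wt)}=-cos(wt)
With w=1: H{sin(t)}=-cos(t)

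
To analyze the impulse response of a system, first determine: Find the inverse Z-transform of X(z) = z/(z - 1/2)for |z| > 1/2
Standard pair: z/(z-a) <-> a^n * u[n] for causal signals
With a=1/2: x[n]=(1/2)^n * u[n]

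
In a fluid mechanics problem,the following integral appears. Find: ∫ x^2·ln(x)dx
By parts: u=ln(x), dv=x^2 dx
du=1/x dx, v=x^3/3
=x^3·ln(x)/3 - ∫ x^2/3 dx
=x^3·ln(x)/3 - x^3/9 + C

Answer: x^3(ln(x)/3 - 1/9) + C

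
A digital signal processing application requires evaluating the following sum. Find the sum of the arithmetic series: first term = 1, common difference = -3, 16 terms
Last term: a_n = 1 + (16 - 1)·-3 = -44
Sum = n(a_1 + a_n)/2 = 16(1 + (-44))/2 = -344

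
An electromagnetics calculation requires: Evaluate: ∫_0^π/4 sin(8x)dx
Antiderivative: -cos(8x)/8
Evaluate at bounds: [-cos(8·π/4)/8] - [-cos(8·0)/8]
= (-(1) + (1))/8 = 0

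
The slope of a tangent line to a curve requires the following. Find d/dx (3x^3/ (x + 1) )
Quotient rule: (f/g)' = (f'g - fg')/g²
f = 3x^3, f' = 9x^2
g = x+1, g' = 1

Answer: (9x^2·(x+1)-3x^3)/(x+1)²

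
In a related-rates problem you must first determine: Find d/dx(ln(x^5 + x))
Chain rule: d/dx[ln(u)]=u'/u where u=x^5+x
u'=5x^4+1

Answer: (5x^4+1)/(x^5+x)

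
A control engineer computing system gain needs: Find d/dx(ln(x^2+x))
Chain rule: d/dx[ln(u)]=u'/u where u=x^2 + x
u'=2x + 1

Answer: (2x + 1)/(x^2 + x)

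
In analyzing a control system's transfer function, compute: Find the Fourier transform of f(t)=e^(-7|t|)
Using the standard pair: F{e^(-a|t|)}=2a/(a^2 + omega^2)
With a=7: F(omega)=14/(49 + omega^2)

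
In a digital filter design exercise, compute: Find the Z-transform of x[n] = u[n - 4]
Using the time-shift property: Z{u[n-4]}=z^(-4)*z/(z-1)
=z^(-3)/(z-1)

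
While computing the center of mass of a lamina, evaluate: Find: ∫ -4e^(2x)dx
Since d/dx[e^(2x)]=2e^(2x), we get -2 e^(2x)+C

Answer: -2e^(2x)+C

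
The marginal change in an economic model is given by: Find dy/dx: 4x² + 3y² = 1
Differentiate: 8x+6y·(dy/dx)=0
dy/dx=-8x/(6y)=-(4/3)·(x/y)

Answer: dy/dx=-(4/3)·(x/y)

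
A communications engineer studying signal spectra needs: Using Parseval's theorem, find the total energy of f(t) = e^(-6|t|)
Parseval's theorem: E = integral |f(t)|^2 dt = (1/2pi) integral |F(omega)|^2 domega
E = integral_{-inf}^{inf} e^(-12|t|) dt = 2 * integral_0^inf e^(-12t) dt = 2/(2 * 6) = 1/6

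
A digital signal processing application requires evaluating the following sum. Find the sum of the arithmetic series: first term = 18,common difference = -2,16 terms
Last term: a_n = 18+(16-1)·-2 = -12
Sum = n(a_1+a_n)/2 = 16(18+(-12))/2 = 48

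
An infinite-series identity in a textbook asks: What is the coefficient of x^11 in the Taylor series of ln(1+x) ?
ln(1+x) = Σ (-1)^(n+1) x^n/n
Coefficient of x^11 = (-1)^12/11 = 1/11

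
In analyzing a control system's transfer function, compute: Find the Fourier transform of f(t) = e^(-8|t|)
Using the standard pair: F{e^(-a|t|)} = 2a/(a^2+omega^2)
With a = 8: F(omega) = 16/(64+omega^2)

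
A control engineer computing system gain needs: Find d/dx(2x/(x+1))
Quotient rule: (f/g)'=(f'g - fg')/g²
f=2x, f'=2
g=x + 1, g'=1

Answer: (2·(x + 1) - 2x)/(x + 1)²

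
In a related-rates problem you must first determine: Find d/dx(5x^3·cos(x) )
Product rule: (fg)'=f'g + fg'
f=5x^3, f'=15x^2
g=cos(x), g'=-sin(x)

Answer: 15x^2·cos(x) - 5x^3·sin(x)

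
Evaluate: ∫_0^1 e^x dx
Antiderivative: e^x
Evaluate: (e^1-1)

Answer: e^1-1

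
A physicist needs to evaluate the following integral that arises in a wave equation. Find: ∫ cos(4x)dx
Using substitution u=4x: ∫ cos(u) du/4=sin(u)/4 + C

Answer: (1/4)sin(4x) + C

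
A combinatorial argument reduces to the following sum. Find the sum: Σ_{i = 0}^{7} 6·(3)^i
Geometric series: S = a(1 - r^n)/(1 - r)
a = 6, r = 3, n = 8
S = 6(1-6561)/-2 = 19680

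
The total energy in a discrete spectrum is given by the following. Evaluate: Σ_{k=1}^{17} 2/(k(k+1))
Partial fractions: 2/(k(k+1)) = 2/k - 2/(k+1)
Telescoping sum: 2(1-1/18) = 2·17/18

Answer: 17/9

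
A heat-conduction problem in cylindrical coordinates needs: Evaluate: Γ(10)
Γ(n) = (n-1)! for positive integers
Γ(10) = 9! = 362880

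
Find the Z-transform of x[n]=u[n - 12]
Using the time-shift property: Z{u[n-12]}=z^(-12) * z/(z-1)
=z^(-11)/(z-1)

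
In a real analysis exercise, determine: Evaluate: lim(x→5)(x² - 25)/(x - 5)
Factor: (x² - 25)=(x-5)(x + 5)
Cancel (x-5): lim(x→5) (x + 5)=10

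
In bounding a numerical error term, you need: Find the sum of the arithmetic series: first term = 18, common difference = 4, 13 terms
Last term: a_n = 18 + (13 - 1)·4 = 66
Sum = n(a_1 + a_n)/2 = 13(18 + 66)/2 = 546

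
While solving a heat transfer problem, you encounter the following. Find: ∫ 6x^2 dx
Using power rule: ∫ 6x^2 dx = 6/3 x^3+C = 2x^3+C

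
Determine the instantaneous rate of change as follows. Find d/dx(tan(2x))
Chain rule: d/dx[tan(u)] = sec²(u)·u' where u = 2x
u' = 2

Answer: 2·sec²(2x)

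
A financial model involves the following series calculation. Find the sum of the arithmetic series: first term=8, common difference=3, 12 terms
Last term: a_n=8+(12-1)·3=41
Sum=n(a_1+a_n)/2=12(8+41)/2=294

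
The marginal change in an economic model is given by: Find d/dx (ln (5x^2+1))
Chain rule: d/dx[ln(u)]=u'/u where u=5x^2+1
u'=10x

Answer: (10x)/(5x^2+1)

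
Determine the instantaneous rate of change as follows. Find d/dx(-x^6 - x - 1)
Power rule: d/dx(ax^n) = n·a·x^(n-1)
Term by term: -6·x^5 - 1

Answer: -6x^5 - 1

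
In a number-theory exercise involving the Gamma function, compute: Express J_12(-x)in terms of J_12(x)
For integer n: J_n(-x)=(-1)^n J_n(x)
With n=12: J_12(-x)=(-1)^12 J_12(x)=J_12(x)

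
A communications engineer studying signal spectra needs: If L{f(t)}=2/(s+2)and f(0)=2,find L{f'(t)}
L{f'(t)} = s·F(s) - f(0) = 2s/(s+2)-2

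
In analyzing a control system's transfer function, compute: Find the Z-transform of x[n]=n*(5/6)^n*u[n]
Using the property Z{n * a^n * u[n]} = az/(z-a)^2
With a = 5/6: X(z) = (5/6)z/(z - 5/6)^2, |z| > 5/6

Answer: (5/6)z/(z - 5/6)^2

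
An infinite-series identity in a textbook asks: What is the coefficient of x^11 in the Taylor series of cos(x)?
cos(x) has only even powers. Coefficient of x^11=0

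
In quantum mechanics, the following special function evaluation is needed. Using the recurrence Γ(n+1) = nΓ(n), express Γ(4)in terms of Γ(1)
Γ(4)=3Γ(3)=3·2Γ(2)=...=3!·Γ(1)=6·Γ(1)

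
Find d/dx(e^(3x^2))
Chain rule: d/dx[e^u]=e^u · u' where u=3x^2
u'=6x

Answer: 6x·e^(3x^2)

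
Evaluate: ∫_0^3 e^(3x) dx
Antiderivative: (1/3)e^(3x)
Evaluate: (1/3)(e^9 - 1)

Answer: (e^9 - 1)/3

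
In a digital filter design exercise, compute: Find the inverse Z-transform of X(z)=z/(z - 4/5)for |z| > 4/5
Standard pair: z/(z-a) <-> a^n * u[n] for causal signals
With a=4/5: x[n]=(4/5)^n * u[n]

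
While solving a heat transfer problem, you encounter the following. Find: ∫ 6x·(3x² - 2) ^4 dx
Let u=3x² - 2, du=6x dx
∫ u^4 du=u^5/5+C

Answer: (3x² - 2)^5/5+C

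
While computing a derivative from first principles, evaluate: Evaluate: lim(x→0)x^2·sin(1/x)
Squeeze theorem: -|x^2| ≤ x^2·sin(1/x) ≤ |x^2|
Since x^2 → 0 as x → 0, by squeeze theorem the limit is 0

Answer: 0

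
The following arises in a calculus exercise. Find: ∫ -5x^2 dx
Using power rule: ∫ -5x^2 dx = -5/3 x^3+C = (-5/3)x^3+C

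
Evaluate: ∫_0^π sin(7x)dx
Antiderivative: -cos(7x)/7
Evaluate at bounds: [-cos(7·π)/7] - [-cos(7·0)/7]
= (-(-1)+(1))/7 = 2/7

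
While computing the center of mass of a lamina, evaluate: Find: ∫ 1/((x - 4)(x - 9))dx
Partial fractions: 1/((x-4)(x-9))=A/(x-4) + B/(x-9)
A=-1/5, B=1/5
∫ [-1/5· 1/(x-4) + 1/5· 1/(x-9)] dx
=(1/5)[ln|x-9| - ln|x-4|] + C

Answer: (1/5)·ln|(x-9)/(x-4)| + C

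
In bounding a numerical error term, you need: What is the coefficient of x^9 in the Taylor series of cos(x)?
cos(x) has only even powers. Coefficient of x^9=0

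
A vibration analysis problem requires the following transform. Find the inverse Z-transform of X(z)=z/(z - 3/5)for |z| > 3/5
Standard pair: z/(z-a) <-> a^n * u[n] for causal signals
With a = 3/5: x[n] = (3/5)^n * u[n]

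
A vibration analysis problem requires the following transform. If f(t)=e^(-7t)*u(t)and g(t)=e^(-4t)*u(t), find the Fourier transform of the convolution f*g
By the convolution theorem: F{f*g} = F(omega)*G(omega)
F(omega) = 1/(7+j*omega), G(omega) = 1/(4+j*omega)
F{f*g} = 1/((7+j*omega)(4+j*omega))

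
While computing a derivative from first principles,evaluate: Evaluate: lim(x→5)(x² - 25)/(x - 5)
Factor: (x² - 25)=(x-5)(x + 5)
Cancel (x-5): lim(x→5) (x + 5)=10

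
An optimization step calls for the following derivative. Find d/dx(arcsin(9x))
d/dx[arcsin(u)]=u'/√(1-u²), u=9x, u'=9

Answer: 9/√(1 - 81x²)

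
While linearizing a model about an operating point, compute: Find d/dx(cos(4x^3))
Chain rule: d/dx[cos(u)] = -sin(u)·u' where u = 4x^3
u' = 12x^2

Answer: -12x^2·sin(4x^3)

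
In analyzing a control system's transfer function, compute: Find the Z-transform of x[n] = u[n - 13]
Using the time-shift property: Z{u[n-13]}=z^(-13)*z/(z-1)
=z^(-12)/(z-1)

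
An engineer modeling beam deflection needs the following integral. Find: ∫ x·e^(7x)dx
Integration by parts: u = x, dv = e^(7x) dx
du = dx, v = e^(7x)/7
= x·e^(7x)/7 - ∫ e^(7x)/7 dx
= x·e^(7x)/7 - e^(7x)/49+C

Answer: e^(7x)(x/7-1/49)+C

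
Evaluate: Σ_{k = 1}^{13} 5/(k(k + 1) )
Partial fractions: 5/(k(k + 1))=5/k - 5/(k + 1)
Telescoping sum: 5(1 - 1/14)=5·13/14

Answer: 65/14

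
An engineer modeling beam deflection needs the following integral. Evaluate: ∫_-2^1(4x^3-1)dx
Step 1: Find antiderivative F(x) = x^4 - x
Step 2: F(1) - F(-2) = 0 - (18) = -18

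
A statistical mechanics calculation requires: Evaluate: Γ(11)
Γ(n) = (n-1)! for positive integers
Γ(11) = 10! = 3628800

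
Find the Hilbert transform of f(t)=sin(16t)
The Hilbert transform shifts each frequency component by -pi/2.
H{sin(wt)}=-cos(wt)
With w=16: H{sin(16t)}=-cos(16t)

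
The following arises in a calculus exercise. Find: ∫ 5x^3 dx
Using power rule: ∫ 5x^3 dx=5/4 x^4 + C=(5/4)x^4 + C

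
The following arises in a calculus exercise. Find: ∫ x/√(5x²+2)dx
Let u=5x² + 2, du=10x dx
∫ (1/10)·u^(-1/2) du=√u/5 + C

Answer: √(5x² + 2)/5 + C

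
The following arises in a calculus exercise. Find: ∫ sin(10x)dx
Using substitution u = 10x: ∫ sin(u) du/10 = -cos(u)/10 + C

Answer: (-1/10)cos(10x) + C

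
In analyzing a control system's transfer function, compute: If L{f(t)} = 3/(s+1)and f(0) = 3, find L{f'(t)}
L{f'(t)}=s·F(s) - f(0)=3s/(s+1)-3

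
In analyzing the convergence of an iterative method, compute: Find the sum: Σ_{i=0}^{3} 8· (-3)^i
Geometric series: S=a(1 - r^n)/(1 - r)
a=8, r=-3, n=4
S=8(1 - 81)/4=-160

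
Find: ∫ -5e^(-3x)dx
Since d/dx[e^(-3x)]=-3e^(-3x), we get 5/3 e^(-3x)+C

Answer: (5/3)e^(-3x)+C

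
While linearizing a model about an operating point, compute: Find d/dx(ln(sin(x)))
Chain rule: d/dx[ln(u)]=u'/u where u=sin(x)
u'=cos(x)

Answer: (cos(x))/(sin(x))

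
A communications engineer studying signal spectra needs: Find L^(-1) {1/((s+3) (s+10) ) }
Partial fractions: 1/((s+3)(s+10)) = A/(s+3)+B/(s+10)
Cover-up: A = 1/(s+10)|_{s = -3} = 1/7; B = 1/(s+3)|_{s = -10} = -1/7
L^(-1) = (1/7)e^(-3t) - (1/7)e^(-10t)

Answer: (1/7)(e^(-3t) - e^(-10t))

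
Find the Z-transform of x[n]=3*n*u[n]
Z{n*u[n]}=z/(z-1)^2
By linearity: Z{3*n*u[n]}=3z/(z-1)^2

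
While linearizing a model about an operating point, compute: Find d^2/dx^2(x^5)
Apply power rule 2 times:
d^1: 5x^4
d^2: 20x^3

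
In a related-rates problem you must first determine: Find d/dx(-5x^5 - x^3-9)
Power rule: d/dx(ax^n)=n·a·x^(n-1)
Term by term: -25·x^4-3·x^2

Answer: -25x^4-3x^2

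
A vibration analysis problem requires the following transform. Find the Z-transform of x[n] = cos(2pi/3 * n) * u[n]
Z{cos(w0*n)*u[n]} = z(z - cos(w0))/(z^2-2z*cos(w0)+1)
With w0 = 2pi/3: X(z) = z(z - cos(2pi/3))/(z^2-2z*cos(2pi/3)+1)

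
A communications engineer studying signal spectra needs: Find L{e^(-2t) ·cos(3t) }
First shifting: L{e^(at)f(t)} = F(s-a)
L{cos(3t)} = s/(s²+9)
Shift: (s+2)/((s+2)²+9)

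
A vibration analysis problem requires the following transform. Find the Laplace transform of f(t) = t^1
L{t^n} = n!/s^(n + 1)
L{t^1} = 1!/s^2 = 1/s^2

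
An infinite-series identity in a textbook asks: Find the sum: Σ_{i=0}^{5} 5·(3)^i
Geometric series: S = a(1 - r^n)/(1 - r)
a = 5, r = 3, n = 6
S = 5(1 - 729)/-2 = 1820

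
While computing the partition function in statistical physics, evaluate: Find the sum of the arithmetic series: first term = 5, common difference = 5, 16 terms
Last term: a_n = 5+(16-1)·5 = 80
Sum = n(a_1+a_n)/2 = 16(5+80)/2 = 680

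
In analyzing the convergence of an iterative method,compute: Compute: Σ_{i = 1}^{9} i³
Using formula: Σ i^3=[n(n + 1)/2]²=[9·10/2]²=2025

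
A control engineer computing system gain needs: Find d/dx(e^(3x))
Chain rule: d/dx[e^u]=e^u · u' where u=3x
u'=3

Answer: 3·e^(3x)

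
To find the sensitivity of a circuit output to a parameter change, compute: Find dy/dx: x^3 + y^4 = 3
Differentiate: 3x^2+4y^3·(dy/dx) = 0
dy/dx = -3x^2/(4y^3)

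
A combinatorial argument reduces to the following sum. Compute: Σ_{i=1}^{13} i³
Using formula: Σ i^3=[n(n+1)/2]²=[13·14/2]²=8281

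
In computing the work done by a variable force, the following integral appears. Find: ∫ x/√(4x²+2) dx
Let u=4x² + 2, du=8x dx
∫ (1/8)·u^(-1/2) du=√u/4 + C

Answer: √(4x² + 2)/4 + C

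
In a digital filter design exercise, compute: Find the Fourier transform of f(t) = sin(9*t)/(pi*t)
sin(W * t)/(pi * t) = (W/pi) * sinc(W * t/pi) is the impulse response of the ideal low-pass filter with cutoff W (here W = 9).
Its Fourier transform is a rectangular function:
F(omega) = 1 for |omega| < 9, 0 otherwise

Answer: rect(omega/18) [i.e., 1 for |omega| < 9, 0 otherwise]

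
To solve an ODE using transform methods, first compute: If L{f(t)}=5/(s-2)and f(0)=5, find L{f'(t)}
L{f'(t)}=s·F(s) - f(0)=5s/(s-2) - 5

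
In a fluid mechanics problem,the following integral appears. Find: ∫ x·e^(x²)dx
Let u=x², du=2x dx
∫ (1/2)e^u du=e^u/2 + C

Answer: e^(x²)/2 + C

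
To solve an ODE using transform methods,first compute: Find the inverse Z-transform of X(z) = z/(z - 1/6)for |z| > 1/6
Standard pair: z/(z-a) <-> a^n*u[n] for causal signals
With a = 1/6: x[n] = (1/6)^n*u[n]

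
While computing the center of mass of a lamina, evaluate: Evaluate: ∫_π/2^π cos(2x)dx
Antiderivative: sin(2x)/2
Evaluate at bounds: [sin(2·π)/2] - [sin(2·π/2)/2]
=((0) - (0))/2=0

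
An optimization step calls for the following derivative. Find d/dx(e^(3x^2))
Chain rule: d/dx[e^u]=e^u · u' where u=3x^2
u'=6x

Answer: 6x·e^(3x^2)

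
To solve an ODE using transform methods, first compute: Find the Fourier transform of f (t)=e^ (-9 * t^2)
The Fourier transform of a Gaussian e^(-a*t^2) is sqrt(pi/a)*e^(-omega^2/(4a)).
With a=9: F(omega)=sqrt(pi)/3*e^(-omega^2/36)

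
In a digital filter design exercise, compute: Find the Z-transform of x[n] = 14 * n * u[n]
Z{n*u[n]} = z/(z-1)^2
By linearity: Z{14*n*u[n]} = 14z/(z-1)^2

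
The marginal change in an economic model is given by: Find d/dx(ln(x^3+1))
Chain rule: d/dx[ln(u)]=u'/u where u=x^3+1
u'=3x^2

Answer: (3x^2)/(x^3+1)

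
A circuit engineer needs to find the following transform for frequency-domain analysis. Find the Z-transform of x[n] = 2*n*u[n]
Z{n * u[n]} = z/(z-1)^2
By linearity: Z{2 * n * u[n]} = 2z/(z-1)^2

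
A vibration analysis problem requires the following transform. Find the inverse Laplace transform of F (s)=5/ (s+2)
L^(-1){5/(s-a)} = c·e^(at)
Here a = -2, c = 5

Answer: 5e^(-2t)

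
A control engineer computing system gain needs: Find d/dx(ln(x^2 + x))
Chain rule: d/dx[ln(u)] = u'/u where u = x^2 + x
u' = 2x + 1

Answer: (2x + 1)/(x^2 + x)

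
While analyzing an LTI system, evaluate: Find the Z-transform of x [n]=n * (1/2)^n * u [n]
Using the property Z{n*a^n*u[n]}=az/(z-a)^2
With a=1/2: X(z)=(1/2)z/(z - 1/2)^2, |z| > 1/2

Answer: (1/2)z/(z - 1/2)^2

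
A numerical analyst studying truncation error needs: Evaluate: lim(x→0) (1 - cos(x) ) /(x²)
Using 1-cos(u) ≈ u²/2 for small u:
(1-cos(x)) ≈ (x)²/2 = 1x²/2
So limit = 1/(2·1) = 1/2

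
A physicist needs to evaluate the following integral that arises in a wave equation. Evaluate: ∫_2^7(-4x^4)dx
Step 1: Find antiderivative F(x)=(-4/5)x^5
Step 2: F(7) - F(2)=-67228/5 - (-128/5)=-13420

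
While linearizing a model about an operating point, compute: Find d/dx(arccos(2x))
d/dx[arccos(u)]=-u'/√(1-u²), u=2x, u'=2

Answer: -2/√(1-4x²)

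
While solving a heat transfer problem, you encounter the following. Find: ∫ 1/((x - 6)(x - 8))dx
Partial fractions: 1/((x-6)(x-8))=A/(x-6) + B/(x-8)
A=-1/2, B=1/2
∫ [-1/2· 1/(x-6) + 1/2· 1/(x-8)] dx
=(1/2)[ln|x-8| - ln|x-6|] + C

Answer: (1/2)·ln|(x-8)/(x-6)| + C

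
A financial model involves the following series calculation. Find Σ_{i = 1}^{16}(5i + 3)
= 5·Σ i+3·16 = 5·136+48 = 728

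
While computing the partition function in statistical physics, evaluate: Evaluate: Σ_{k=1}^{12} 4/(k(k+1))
Partial fractions: 4/(k(k + 1)) = 4/k - 4/(k + 1)
Telescoping sum: 4(1 - 1/13) = 4·12/13

Answer: 48/13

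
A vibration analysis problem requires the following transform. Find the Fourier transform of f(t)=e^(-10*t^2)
The Fourier transform of a Gaussian e^(-a*t^2) is sqrt(pi/a)*e^(-omega^2/(4a)).
With a=10: F(omega)=sqrt(pi/10)*e^(-omega^2/40)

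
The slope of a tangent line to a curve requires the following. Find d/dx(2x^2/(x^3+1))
Quotient rule: (f/g)'=(f'g - fg')/g²
f=2x^2, f'=4x
g=x^3+1, g'=3x^2

Answer: (4x·(x^3+1)-6x^4)/(x^3+1)²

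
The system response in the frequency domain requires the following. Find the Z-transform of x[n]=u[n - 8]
Using the time-shift property: Z{u[n-8]}=z^(-8)*z/(z-1)
=z^(-7)/(z-1)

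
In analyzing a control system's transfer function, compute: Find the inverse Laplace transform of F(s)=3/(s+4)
L^(-1){3/(s-a)}=c·e^(at)
Here a=-4, c=3

Answer: 3e^(-4t)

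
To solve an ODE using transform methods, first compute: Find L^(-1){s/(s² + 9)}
L^(-1){s/(s² + w²)} = cos(wt)
Here w = 3

Answer: cos(3t)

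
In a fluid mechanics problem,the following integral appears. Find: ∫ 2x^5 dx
Using power rule: ∫ 2x^5 dx=2/6 x^6+C=(1/3)x^6+C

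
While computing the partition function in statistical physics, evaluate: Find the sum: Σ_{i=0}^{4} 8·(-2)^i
Geometric series: S = a(1 - r^n)/(1 - r)
a = 8, r = -2, n = 5
S = 8(1 + 32)/3 = 88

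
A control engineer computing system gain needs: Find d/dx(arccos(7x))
d/dx[arccos(u)] = -u'/√(1-u²), u = 7x, u' = 7

Answer: -7/√(1-49x²)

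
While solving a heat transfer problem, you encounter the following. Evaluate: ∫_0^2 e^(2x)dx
Antiderivative: (1/2)e^(2x)
Evaluate: (1/2)(e^4-1)

Answer: (e^4-1)/2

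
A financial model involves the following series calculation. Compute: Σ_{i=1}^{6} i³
Using formula: Σ i^3 = [n(n + 1)/2]² = [6·7/2]² = 441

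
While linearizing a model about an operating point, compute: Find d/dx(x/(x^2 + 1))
Quotient rule: (f/g)'=(f'g - fg')/g²
f=x, f'=1
g=x^2 + 1, g'=2x

Answer: (1·(x^2 + 1) - 2x^2)/(x^2 + 1)²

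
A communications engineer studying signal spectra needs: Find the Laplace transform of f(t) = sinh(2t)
L{sinh(at)} = a/(s²-a²)
L{sinh(2t)} = 2/(s²-4)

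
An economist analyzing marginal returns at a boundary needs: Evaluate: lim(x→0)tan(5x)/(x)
tan(u) ≈ u for small u:
tan(5x)/(x) ≈ 5x/(x)=5/1

Answer: 5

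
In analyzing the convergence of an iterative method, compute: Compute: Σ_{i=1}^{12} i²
Using formula: Σ i^2=n(n+1)(2n+1)/6=12·13·25/6=650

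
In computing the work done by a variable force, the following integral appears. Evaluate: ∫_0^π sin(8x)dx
Antiderivative: -cos(8x)/8
Evaluate at bounds: [-cos(8·π)/8] - [-cos(8·0)/8]
=(-(1) + (1))/8=0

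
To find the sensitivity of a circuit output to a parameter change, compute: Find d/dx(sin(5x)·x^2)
Product rule: (fg)'=f'g+fg'
f=sin(5x), f'=5·cos(5x)
g=x^2, g'=2x

Answer: 5·cos(5x)·x^2+2·sin(5x)·x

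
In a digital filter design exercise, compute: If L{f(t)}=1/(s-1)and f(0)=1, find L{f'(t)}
L{f'(t)} = s·F(s) - f(0) = s/(s-1)-1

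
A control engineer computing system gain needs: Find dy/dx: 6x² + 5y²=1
Differentiate: 12x+10y·(dy/dx)=0
dy/dx=-12x/(10y)=-(6/5)·(x/y)

Answer: dy/dx=-(6/5)·(x/y)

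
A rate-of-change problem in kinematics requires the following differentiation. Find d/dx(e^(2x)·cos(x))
Product rule: (fg)' = f'g + fg'
f = e^(2x), f' = 2·e^(2x)
g = cos(x), g' = -sin(x)

Answer: 2·e^(2x)·cos(x) - e^(2x)·sin(x)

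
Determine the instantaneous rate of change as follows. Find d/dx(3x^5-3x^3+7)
Power rule: d/dx(ax^n)=n·a·x^(n-1)
Term by term: 15·x^4 - 9·x^2

Answer: 15x^4 - 9x^2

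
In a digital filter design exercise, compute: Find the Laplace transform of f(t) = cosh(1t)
L{cosh(at)} = s/(s²-a²)
L{cosh(1t)} = s/(s²-1)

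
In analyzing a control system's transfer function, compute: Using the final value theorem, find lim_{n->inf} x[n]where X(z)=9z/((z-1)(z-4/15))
Final value theorem: lim x[n]=lim_{z->1} (z-1) * X(z)
(z-1) * X(z)=9z/(z-4/15)
As z->1: 9/(1-4/15)=9/(11/15)=135/11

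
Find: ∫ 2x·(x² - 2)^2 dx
Let u=x² - 2, du=2x dx
∫ u^2 du=u^3/3+C

Answer: (x² - 2)^3/3+C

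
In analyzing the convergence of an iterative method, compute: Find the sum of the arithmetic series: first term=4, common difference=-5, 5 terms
Last term: a_n=4 + (5 - 1)·-5=-16
Sum=n(a_1 + a_n)/2=5(4 + (-16))/2=-30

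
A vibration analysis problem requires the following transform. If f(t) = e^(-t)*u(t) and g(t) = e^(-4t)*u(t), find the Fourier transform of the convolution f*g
By the convolution theorem: F{f*g} = F(omega)*G(omega)
F(omega) = 1/(1+j*omega), G(omega) = 1/(4+j*omega)
F{f*g} = 1/((1+j*omega)(4+j*omega))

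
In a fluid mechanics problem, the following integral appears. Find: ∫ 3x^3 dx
Using power rule: ∫ 3x^3 dx=3/4 x^4 + C=(3/4)x^4 + C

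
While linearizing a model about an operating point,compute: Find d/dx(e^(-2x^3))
Chain rule: d/dx[e^u]=e^u · u' where u=-2x^3
u'=-6x^2

Answer: -6x^2·e^(-2x^3)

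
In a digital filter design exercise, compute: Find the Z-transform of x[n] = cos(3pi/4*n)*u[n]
Z{cos(w0*n)*u[n]} = z(z - cos(w0))/(z^2 - 2z*cos(w0) + 1)
With w0 = 3pi/4: X(z) = z(z - cos(3pi/4))/(z^2 - 2z*cos(3pi/4) + 1)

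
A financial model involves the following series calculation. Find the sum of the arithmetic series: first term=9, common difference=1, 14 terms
Last term: a_n=9 + (14 - 1)·1=22
Sum=n(a_1 + a_n)/2=14(9 + 22)/2=217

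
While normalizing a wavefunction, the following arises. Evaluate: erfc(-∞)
erfc(x) = 1 - erf(x); erfc(-∞) = 1 - erf(-∞) = 1 - (-1) = 2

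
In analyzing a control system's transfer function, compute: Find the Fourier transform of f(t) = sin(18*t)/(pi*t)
sin(W * t)/(pi * t)=(W/pi) * sinc(W * t/pi) is the impulse response of the ideal low-pass filter with cutoff W (here W=18).
Its Fourier transform is a rectangular function:
F(omega)=1 for |omega| < 18, 0 otherwise

Answer: rect(omega/36) [i.e., 1 for |omega| < 18, 0 otherwise]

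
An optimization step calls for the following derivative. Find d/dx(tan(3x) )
Chain rule: d/dx[tan(u)] = sec²(u)·u' where u = 3x
u' = 3

Answer: 3·sec²(3x)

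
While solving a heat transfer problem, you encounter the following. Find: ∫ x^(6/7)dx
Power rule: ∫ x^(6/7) dx=x^(13/7)/(13/7)+C

Answer: (7/13)·x^(13/7)+C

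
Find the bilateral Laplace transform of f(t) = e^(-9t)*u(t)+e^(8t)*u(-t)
For e^(-9t)*u(t): L = 1/(s+9), Re(s) > -9
For e^(8t)*u(-t): L = -1/(s-8), Re(s) < 8
Combined: F(s) = 1/(s+9)-1/(s-8), -9 < Re(s) < 8

Answer: 1/(s+9)-1/(s-8), ROC: -9 < Re(s) < 8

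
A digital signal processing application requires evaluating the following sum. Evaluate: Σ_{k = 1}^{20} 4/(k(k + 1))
Partial fractions: 4/(k(k + 1)) = 4/k - 4/(k + 1)
Telescoping sum: 4(1 - 1/21) = 4·20/21

Answer: 80/21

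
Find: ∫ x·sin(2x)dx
By parts: u = x, dv = sin(2x) dx
du = dx, v = -cos(2x)/2
= -x·cos(2x)/2+sin(2x)/2²+C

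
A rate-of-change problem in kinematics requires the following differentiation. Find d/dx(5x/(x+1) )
Quotient rule: (f/g)' = (f'g - fg')/g²
f = 5x, f' = 5
g = x + 1, g' = 1

Answer: (5·(x + 1) - 5x)/(x + 1)²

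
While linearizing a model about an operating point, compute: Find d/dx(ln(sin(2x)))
Chain rule: d/dx[ln(u)]=u'/u where u=sin(2x)
u'=2cos(2x)

Answer: (2cos(2x))/(sin(2x))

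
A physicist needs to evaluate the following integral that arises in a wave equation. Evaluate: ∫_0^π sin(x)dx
Antiderivative: -cos(x)
Evaluate at bounds: [-cos(1·π)/1] - [-cos(1·0)/1]
=(-(-1) + (1))/1=2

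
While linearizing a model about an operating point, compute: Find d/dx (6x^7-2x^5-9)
Power rule: d/dx(ax^n) = n·a·x^(n-1)
Term by term: 42·x^6 - 10·x^4

Answer: 42x^6 - 10x^4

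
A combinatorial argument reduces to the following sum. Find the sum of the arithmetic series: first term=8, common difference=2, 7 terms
Last term: a_n = 8 + (7 - 1)·2 = 20
Sum = n(a_1 + a_n)/2 = 7(8 + 20)/2 = 98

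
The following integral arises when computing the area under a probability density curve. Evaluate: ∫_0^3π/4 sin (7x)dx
Antiderivative: -cos(7x)/7
Evaluate at bounds: [-cos(7·3π/4)/7] - [-cos(7·0)/7]
= (-(-√2/2) + (1))/7 = 1/7 + √2/14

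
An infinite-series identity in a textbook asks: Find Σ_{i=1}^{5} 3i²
= 3·n(n + 1)(2n + 1)/6 = 3·5·6·11/6 = 165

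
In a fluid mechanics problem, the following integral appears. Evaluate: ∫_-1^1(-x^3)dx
Step 1: Find antiderivative F(x) = (-1/4)x^4
Step 2: F(1) - F(-1) = -1/4 - (-1/4) = 0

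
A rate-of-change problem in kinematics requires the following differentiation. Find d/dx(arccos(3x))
d/dx[arccos(u)]=-u'/√(1-u²), u=3x, u'=3

Answer: -3/√(1 - 9x²)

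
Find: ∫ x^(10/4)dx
Power rule: ∫ x^(5/2) dx = x^(7/2)/(7/2)+C

Answer: (2/7)·x^(7/2)+C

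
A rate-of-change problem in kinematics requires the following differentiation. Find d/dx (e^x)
Chain rule: d/dx[e^u] = e^u · u' where u = x
u' = 1

Answer: 1·e^x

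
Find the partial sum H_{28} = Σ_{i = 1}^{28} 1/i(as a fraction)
H_28 = 1 + 1/2 + 1/3 + ... + 1/28
= 315404588903/80313433200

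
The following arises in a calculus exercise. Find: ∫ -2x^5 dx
Using power rule: ∫ -2x^5 dx=-2/6 x^6 + C=(-1/3)x^6 + C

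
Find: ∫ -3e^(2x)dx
Since d/dx[e^(2x)] = 2e^(2x), we get -3/2 e^(2x) + C

Answer: (-3/2)e^(2x) + C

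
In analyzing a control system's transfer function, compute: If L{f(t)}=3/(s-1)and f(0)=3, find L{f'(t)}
L{f'(t)}=s·F(s) - f(0)=3s/(s-1) - 3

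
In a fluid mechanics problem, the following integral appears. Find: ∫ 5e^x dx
Since d/dx[e^x] = +e^x, we get 5e^x+C

Answer: 5e^x+C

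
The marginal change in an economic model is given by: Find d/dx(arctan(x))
d/dx[arctan(u)] = u'/(1 + u²), u = x, u' = 1

Answer: 1/(1 + x²)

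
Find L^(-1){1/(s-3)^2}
L^(-1){1/(s-a)^n}=t^(n-1)·e^(at)/(n-1)!
Here a=3, n=2: t^1·e^(3t)/1

Answer: t·e^(3t)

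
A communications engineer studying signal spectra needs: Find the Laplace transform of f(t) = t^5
L{t^n} = n!/s^(n+1)
L{t^5} = 5!/s^6 = 120/s^6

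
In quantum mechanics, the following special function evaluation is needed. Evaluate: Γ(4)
Γ(n) = (n-1)! for positive integers
Γ(4) = 3! = 6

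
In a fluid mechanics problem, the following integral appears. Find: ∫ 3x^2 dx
Using power rule: ∫ 3x^2 dx=3/3 x^3 + C=x^3 + C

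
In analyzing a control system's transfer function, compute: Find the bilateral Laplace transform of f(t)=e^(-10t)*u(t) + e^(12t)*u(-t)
For e^(-10t)*u(t): L=1/(s+10), Re(s) > -10
For e^(12t)*u(-t): L=-1/(s-12), Re(s) < 12
Combined: F(s)=1/(s+10)-1/(s-12), -10 < Re(s) < 12

Answer: 1/(s+10)-1/(s-12), ROC: -10 < Re(s) < 12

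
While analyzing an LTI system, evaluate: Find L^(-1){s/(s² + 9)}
L^(-1){s/(s²+w²)}=cos(wt)
Here w=3

Answer: cos(3t)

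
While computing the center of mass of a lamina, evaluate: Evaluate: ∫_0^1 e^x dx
Antiderivative: e^x
Evaluate: (e^1-1)

Answer: e^1-1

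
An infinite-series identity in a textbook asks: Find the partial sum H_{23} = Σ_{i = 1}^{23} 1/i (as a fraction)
H_23=1 + 1/2 + 1/3 + ... + 1/23
=444316699/118982864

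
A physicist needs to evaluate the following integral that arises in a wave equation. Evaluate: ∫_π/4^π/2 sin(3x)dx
Antiderivative: -cos(3x)/3
Evaluate at bounds: [-cos(3·π/2)/3] - [-cos(3·π/4)/3]
= (-(0) + (-√2/2))/3 = -√2/6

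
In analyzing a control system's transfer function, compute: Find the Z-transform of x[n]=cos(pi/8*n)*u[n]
Z{cos(w0 * n) * u[n]}=z(z - cos(w0))/(z^2 - 2z * cos(w0) + 1)
With w0=pi/8: X(z)=z(z - cos(pi/8))/(z^2 - 2z * cos(pi/8) + 1)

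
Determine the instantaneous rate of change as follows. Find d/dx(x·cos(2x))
Product rule: (fg)' = f'g + fg'
f = x, f' = 1
g = cos(2x), g' = -2·sin(2x)

Answer: cos(2x) - 2x·sin(2x)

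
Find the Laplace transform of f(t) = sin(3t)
L{sin(wt)} = w/(s² + w²)
L{sin(3t)} = 3/(s² + 9)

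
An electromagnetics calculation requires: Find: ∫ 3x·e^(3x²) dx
Let u = 3x², du = 6x dx
∫ (1/2)e^u du = e^u/2+C

Answer: e^(3x²)/2+C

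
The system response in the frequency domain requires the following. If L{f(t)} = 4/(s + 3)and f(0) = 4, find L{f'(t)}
L{f'(t)} = s·F(s) - f(0) = 4s/(s+3)-4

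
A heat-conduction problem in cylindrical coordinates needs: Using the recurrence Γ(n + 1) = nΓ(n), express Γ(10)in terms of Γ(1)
Γ(10) = 9Γ(9) = 9·8Γ(8) = ... = 9!·Γ(1) = 362880·Γ(1)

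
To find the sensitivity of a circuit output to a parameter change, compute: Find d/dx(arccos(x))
d/dx[arccos(u)] = -u'/√(1-u²), u = x, u' = 1

Answer: -1/√(1-x²)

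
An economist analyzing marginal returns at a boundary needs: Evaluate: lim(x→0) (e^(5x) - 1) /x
L'Hôpital (0/0): lim 5e^(5x)/1 = 5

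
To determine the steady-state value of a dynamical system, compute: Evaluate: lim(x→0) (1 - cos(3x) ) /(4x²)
Using 1-cos(u) ≈ u²/2 for small u:
(1-cos(3x)) ≈ (3x)²/2=9x²/2
So limit=9/(2·4)=9/8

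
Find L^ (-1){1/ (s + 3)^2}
L^(-1){1/(s-a)^n}=t^(n-1)·e^(at)/(n-1)!
Here a=-3, n=2: t^1·e^(-3t)/1

Answer: t·e^(-3t)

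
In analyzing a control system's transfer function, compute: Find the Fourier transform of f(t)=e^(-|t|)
Using the standard pair: F{e^(-a|t|)} = 2a/(a^2 + omega^2)
With a = 1: F(omega) = 2/(1 + omega^2)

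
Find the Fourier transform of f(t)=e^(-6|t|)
Using the standard pair: F{e^(-a|t|)} = 2a/(a^2 + omega^2)
With a = 6: F(omega) = 12/(36 + omega^2)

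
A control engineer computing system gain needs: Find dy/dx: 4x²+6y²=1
Differentiate: 8x+12y·(dy/dx) = 0
dy/dx = -8x/(12y) = -(2/3)·(x/y)

Answer: dy/dx = -(2/3)·(x/y)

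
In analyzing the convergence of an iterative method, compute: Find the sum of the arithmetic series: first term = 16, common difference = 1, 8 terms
Last term: a_n=16+(8-1)·1=23
Sum=n(a_1+a_n)/2=8(16+23)/2=156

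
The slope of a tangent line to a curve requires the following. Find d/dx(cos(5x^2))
Chain rule: d/dx[cos(u)]=-sin(u)·u' where u=5x^2
u'=10x

Answer: -10x·sin(5x^2)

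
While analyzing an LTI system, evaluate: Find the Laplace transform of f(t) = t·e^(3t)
L{t·e^(at)} = 1/(s-a)²
L{t·e^(3t)} = 1/(s-3)²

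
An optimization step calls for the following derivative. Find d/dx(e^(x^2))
Chain rule: d/dx[e^u]=e^u · u' where u=x^2
u'=2x

Answer: 2x·e^(x^2)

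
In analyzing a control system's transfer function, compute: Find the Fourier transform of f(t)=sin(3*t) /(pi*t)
sin(W*t)/(pi*t) = (W/pi)*sinc(W*t/pi) is the impulse response of the ideal low-pass filter with cutoff W (here W = 3).
Its Fourier transform is a rectangular function:
F(omega) = 1 for |omega| < 3, 0 otherwise

Answer: rect(omega/6) [i.e., 1 for |omega| < 3, 0 otherwise]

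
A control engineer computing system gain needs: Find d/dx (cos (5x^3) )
Chain rule: d/dx[cos(u)]=-sin(u)·u' where u=5x^3
u'=15x^2

Answer: -15x^2·sin(5x^3)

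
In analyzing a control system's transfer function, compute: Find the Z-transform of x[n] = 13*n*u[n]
Z{n * u[n]}=z/(z-1)^2
By linearity: Z{13 * n * u[n]}=13z/(z-1)^2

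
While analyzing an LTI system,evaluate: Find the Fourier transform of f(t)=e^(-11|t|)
Using the standard pair: F{e^(-a|t|)} = 2a/(a^2 + omega^2)
With a = 11: F(omega) = 22/(121 + omega^2)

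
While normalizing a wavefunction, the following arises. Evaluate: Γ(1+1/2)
Γ(n + 1/2) = (2n)!√π/(4^n·n!)
= 2√π/(4·1) = (1/2)·√π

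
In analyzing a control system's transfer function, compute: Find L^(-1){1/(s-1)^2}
L^(-1){1/(s-a)^n}=t^(n-1)·e^(at)/(n-1)!
Here a=1, n=2: t^1·e^(t)/1

Answer: t·e^(t)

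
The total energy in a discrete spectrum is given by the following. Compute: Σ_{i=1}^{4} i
Using formula: Σ i^1 = n(n + 1)/2 = 4·5/2 = 10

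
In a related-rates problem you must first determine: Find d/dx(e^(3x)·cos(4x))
Product rule: (fg)' = f'g+fg'
f = e^(3x), f' = 3·e^(3x)
g = cos(4x), g' = -4·sin(4x)

Answer: 3·e^(3x)·cos(4x)-4·e^(3x)·sin(4x)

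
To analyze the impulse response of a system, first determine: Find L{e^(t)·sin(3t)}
First shifting: L{e^(at)f(t)}=F(s-a)
L{sin(3t)}=3/(s² + 9)
Shift: 3/((s-1)² + 9)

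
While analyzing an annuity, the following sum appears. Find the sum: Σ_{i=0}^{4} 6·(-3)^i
Geometric series: S=a(1 - r^n)/(1 - r)
a=6, r=-3, n=5
S=6(1 + 243)/4=366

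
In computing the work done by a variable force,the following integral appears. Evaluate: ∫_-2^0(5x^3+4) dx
Step 1: Find antiderivative F(x) = (5/4)x^4 + 4x
Step 2: F(0) - F(-2) = 0 - (12) = -12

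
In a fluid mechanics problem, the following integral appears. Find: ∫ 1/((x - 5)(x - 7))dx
Partial fractions: 1/((x-5)(x-7)) = A/(x-5)+B/(x-7)
A = -1/2, B = 1/2
∫ [-1/2· 1/(x-5)+1/2· 1/(x-7)] dx
= (1/2)[ln|x-7| - ln|x-5|]+C

Answer: (1/2)·ln|(x-7)/(x-5)|+C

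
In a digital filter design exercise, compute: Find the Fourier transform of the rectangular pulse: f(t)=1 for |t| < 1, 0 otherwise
F(omega)=integral from -1 to 1 of e^(-j * omega * t) dt
=2 * sin(1 * omega)/omega=2 * sinc(1 * omega/pi)

Answer: 2 * sin(1 * omega)/omega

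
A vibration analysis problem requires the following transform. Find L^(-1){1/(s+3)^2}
L^(-1){1/(s-a)^n}=t^(n-1)·e^(at)/(n-1)!
Here a=-3, n=2: t^1·e^(-3t)/1

Answer: t·e^(-3t)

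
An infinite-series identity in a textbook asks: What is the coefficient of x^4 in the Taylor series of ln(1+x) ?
ln(1+x) = Σ (-1)^(n+1) x^n/n
Coefficient of x^4 = (-1)^5/4 = -1/4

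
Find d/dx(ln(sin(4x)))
Chain rule: d/dx[ln(u)]=u'/u where u=sin(4x)
u'=4cos(4x)

Answer: (4cos(4x))/(sin(4x))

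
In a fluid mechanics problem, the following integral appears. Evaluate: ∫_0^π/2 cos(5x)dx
Antiderivative: sin(5x)/5
Evaluate at bounds: [sin(5·π/2)/5] - [sin(5·0)/5]
= ((1) - (0))/5 = 1/5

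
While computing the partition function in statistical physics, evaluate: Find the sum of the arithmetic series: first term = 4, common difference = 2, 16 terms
Last term: a_n=4 + (16 - 1)·2=34
Sum=n(a_1 + a_n)/2=16(4 + 34)/2=304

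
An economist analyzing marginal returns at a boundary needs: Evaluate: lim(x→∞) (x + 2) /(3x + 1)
Divide numerator and denominator by x:
lim (1 + 2/x)/(3 + 1/x) = 1/3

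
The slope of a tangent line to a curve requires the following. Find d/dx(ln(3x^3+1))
Chain rule: d/dx[ln(u)] = u'/u where u = 3x^3+1
u' = 9x^2

Answer: (9x^2)/(3x^3+1)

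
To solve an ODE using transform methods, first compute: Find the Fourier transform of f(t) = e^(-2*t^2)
The Fourier transform of a Gaussian e^(-a*t^2) is sqrt(pi/a)*e^(-omega^2/(4a)).
With a=2: F(omega)=sqrt(pi/2)*e^(-omega^2/8)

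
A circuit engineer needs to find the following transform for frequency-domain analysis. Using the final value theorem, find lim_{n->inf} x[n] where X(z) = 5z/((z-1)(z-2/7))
Final value theorem: lim x[n] = lim_{z->1} (z-1)*X(z)
(z-1)*X(z) = 5z/(z-2/7)
As z->1: 5/(1 - 2/7) = 5/(5/7) = 7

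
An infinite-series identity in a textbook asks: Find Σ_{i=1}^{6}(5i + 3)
=5·Σ i + 3·6=5·21 + 18=123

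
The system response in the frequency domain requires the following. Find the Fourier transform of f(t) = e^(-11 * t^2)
The Fourier transform of a Gaussian e^(-a*t^2) is sqrt(pi/a)*e^(-omega^2/(4a)).
With a=11: F(omega)=sqrt(pi/11)*e^(-omega^2/44)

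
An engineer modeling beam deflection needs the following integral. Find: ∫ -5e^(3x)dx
Since d/dx[e^(3x)] = 3e^(3x), we get -5/3 e^(3x)+C

Answer: (-5/3)e^(3x)+C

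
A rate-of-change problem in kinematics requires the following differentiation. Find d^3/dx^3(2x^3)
Apply power rule 3 times:
d^1: 6x^2
d^2: 12x
d^3: 12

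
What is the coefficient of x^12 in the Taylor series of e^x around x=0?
Taylor series of e^x=Σ x^n/n!
Coefficient of x^12=1/12!=1/479001600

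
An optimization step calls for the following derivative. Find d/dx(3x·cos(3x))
Product rule: (fg)' = f'g + fg'
f = 3x, f' = 3
g = cos(3x), g' = -3·sin(3x)

Answer: 3·cos(3x) - 9x·sin(3x)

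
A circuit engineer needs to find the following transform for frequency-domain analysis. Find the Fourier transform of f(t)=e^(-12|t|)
Using the standard pair: F{e^(-a|t|)} = 2a/(a^2 + omega^2)
With a = 12: F(omega) = 24/(144 + omega^2)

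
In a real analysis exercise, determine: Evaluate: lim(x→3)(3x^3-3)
Polynomial is continuous, so substitute x=3:
3·3^3-3=78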